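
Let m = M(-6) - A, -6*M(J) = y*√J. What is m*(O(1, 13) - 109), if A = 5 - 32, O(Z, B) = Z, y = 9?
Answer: -2916 + 162*I*√6 ≈ -2916.0 + 396.82*I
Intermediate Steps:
M(J) = -3*√J/2
A = -27
m = 27 - 3*I*√6/2 (m = -3*I*√6/2 - 1*(-27) = -3*I*√6/2 + 27 = 27 - 3*I*√6/2 ≈ 27.0 - 3.6742*I)
m*(O(1, 13) - 109) = (27 - 3*I*√6/2)*(1 - 109) = (27 - 3*I*√6/2)*(-108) = -2916 + 162*I*√6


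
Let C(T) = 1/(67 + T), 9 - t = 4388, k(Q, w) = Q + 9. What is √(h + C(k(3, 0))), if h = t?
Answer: 14*I*√139435/79 ≈ 66.174*I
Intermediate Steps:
k(Q, w) = 9 + Q
t = -4379 (t = 9 - 1*4388 = 9 - 4388 = -4379)
h = -4379
√(h + C(k(3, 0))) = √(-4379 + 1/(67 + (9 + 3))) = √(-4379 + 1/(67 + 12)) = √(-4379 + 1/79) = √(-345940/79) = 14*I*√139435/79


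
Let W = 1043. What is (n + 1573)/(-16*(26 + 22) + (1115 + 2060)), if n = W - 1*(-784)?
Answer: 3400/2407 ≈ 1.4125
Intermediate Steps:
n = 1827 (n = 1043 - 1*(-784) = 1043 + 784 = 1827)
(n + 1573)/(-16*(26 + 22) + (1115 + 2060)) = (1827 + 1573)/(-16*(26 + 22) + (1115 + 2060)) = 3400/(-16*48 + 3175) = 3400/(-768 + 3175) = 3400/2407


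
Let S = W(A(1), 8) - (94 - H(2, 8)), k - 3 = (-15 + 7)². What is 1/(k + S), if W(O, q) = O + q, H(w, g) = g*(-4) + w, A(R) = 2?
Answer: -1/47 ≈ -0.021277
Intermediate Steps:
H(w, g) = w - 4*g (H(w, g) = -4*g + w = w - 4*g)
k = 67 (k = 3 + (-15 + 7)² = 3 + (-8)² = 3 + 64 = 67)
S = -114 (S = (2 + 8) - (94 - (2 - 4*8)) = 10 - (94 - (2 - 32)) = 10 - (94 - 1*(-30)) = 10 - (94 + 30) = 10 - 1*124 = 10 - 124 = -114)
1/(k + S) = 1/(67 - 114) = 1/(-47) = -1/47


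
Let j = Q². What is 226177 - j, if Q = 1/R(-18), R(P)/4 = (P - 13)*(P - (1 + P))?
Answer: 3477697551/15376 ≈ 2.2618e+5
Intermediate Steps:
R(P) = 52 - 4*P (R(P) = 4*((P - 13)*(P - (1 + P))) = 4*((-13 + P)*(P + (-1 - P))) = 4*((-13 + P)*(-1)) = 4*(13 - P) = 52 - 4*P)
Q = 1/124 (Q = 1/(52 - 4*(-18)) = 1/(52 + 72) = 1/124 ≈ 0.0080645)
j = 1/15376 (j = (1/124)² = 1/15376 ≈ 6.5036e-5)
226177 - j = 226177 - 1*1/15376 = 226177 - 1/15376 = 3477697551/15376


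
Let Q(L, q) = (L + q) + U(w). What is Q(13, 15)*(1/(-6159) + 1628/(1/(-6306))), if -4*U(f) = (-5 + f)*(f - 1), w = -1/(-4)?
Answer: -109702885317055/394176 ≈ -2.7831e+8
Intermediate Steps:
w = ¼ (w = -1*(-¼) = ¼ ≈ 0.25000)
U(f) = -(-1 + f)*(-5 + f)/4 (U(f) = -(-5 + f)*(f - 1)/4 = -(-5 + f)*(-1 + f)/4 = -(-1 + f)*(-5 + f)/4)
Q(L, q) = -57/64 + L + q (Q(L, q) = (L + q) + (-5/4 - (¼)²/4 + (3/2)*(¼)) = (L + q) + (-5/4 - ¼*1/16 + 3/8) = (L + q) + (-5/4 - 1/64 + 3/8) = (L + q) - 57/64 = -57/64 + L + q)
Q(13, 15)*(1/(-6159) + 1628/(1/(-6306))) = (-57/64 + 13 + 15)*(1/(-6159) + 1628/(1/(-6306))) = 1735*(1*(-1/6159) + 1628/(-1/6306))/64 = 1735*(-1/6159 + 1628*(-6306))/64 = 1735*(-1/6159 - 10266168)/64 = (1735/64)*(-63229328713/6159) = -109702885317055/394176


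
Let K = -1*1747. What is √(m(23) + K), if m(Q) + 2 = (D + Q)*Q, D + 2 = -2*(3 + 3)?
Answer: I*√1542 ≈ 39.268*I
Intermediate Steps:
D = -14 (D = -2 - 2*(3 + 3) = -2 - 2*6 = -2 - 12 = -14)
m(Q) = -2 + Q*(-14 + Q) (m(Q) = -2 + (-14 + Q)*Q = -2 + Q*(-14 + Q))
K = -1747
√(m(23) + K) = √((-2 + 23² - 14*23) - 1747) = √((-2 + 529 - 322) - 1747) = √(205 - 1747) = √(-1542) = I*√1542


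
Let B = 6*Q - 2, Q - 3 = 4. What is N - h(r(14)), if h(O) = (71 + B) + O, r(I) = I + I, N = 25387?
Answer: 25248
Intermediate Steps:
Q = 7 (Q = 3 + 4 = 7)
B = 40 (B = 6*7 - 2 = 42 - 2 = 40)
r(I) = 2*I
h(O) = 111 + O (h(O) = (71 + 40) + O = 111 + O)
N - h(r(14)) = 25387 - (111 + 2*14) = 25387 - (111 + 28) = 25387 - 1*139 = 25387 - 139 = 25248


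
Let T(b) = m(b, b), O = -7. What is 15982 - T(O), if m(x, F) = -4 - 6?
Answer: 15992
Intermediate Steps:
m(x, F) = -10
T(b) = -10
15982 - T(O) = 15982 - 1*(-10) = 15982 + 10 = 15992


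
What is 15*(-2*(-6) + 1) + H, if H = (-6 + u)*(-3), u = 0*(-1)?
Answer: 213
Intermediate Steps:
u = 0
H = 18 (H = (-6 + 0)*(-3) = -6*(-3) = 18)
15*(-2*(-6) + 1) + H = 15*(-2*(-6) + 1) + 18 = 15*(12 + 1) + 18 = 15*13 + 18 = 195 + 18 = 213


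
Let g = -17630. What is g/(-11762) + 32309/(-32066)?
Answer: 92652561/188580146 ≈ 0.49132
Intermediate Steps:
g/(-11762) + 32309/(-32066) = -17630/(-11762) + 32309/(-32066) = -17630*(-1/11762) + 32309*(-1/32066) = 8815/5881 - 32309/32066 = 92652561/188580146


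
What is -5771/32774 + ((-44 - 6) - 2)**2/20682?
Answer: -15367463/338915934 ≈ -0.045343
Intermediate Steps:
-5771/32774 + ((-44 - 6) - 2)**2/20682 = -5771*1/32774 + (-50 - 2)**2*(1/20682) = -5771/32774 + (-52)**2*(1/20682) = -5771/32774 + 2704*(1/20682) = -5771/32774 + 1352/10341 = -15367463/338915934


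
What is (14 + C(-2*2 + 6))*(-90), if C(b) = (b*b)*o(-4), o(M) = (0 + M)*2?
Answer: 1620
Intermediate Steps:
o(M) = 2*M (o(M) = M*2 = 2*M)
C(b) = -8*b² (C(b) = (b*b)*(2*(-4)) = b²*(-8) = -8*b²)
(14 + C(-2*2 + 6))*(-90) = (14 - 8*(-2*2 + 6)²)*(-90) = (14 - 8*(-4 + 6)²)*(-90) = (14 - 8*2²)*(-90) = (14 - 8*4)*(-90) = (14 - 32)*(-90) = -18*(-90) = 1620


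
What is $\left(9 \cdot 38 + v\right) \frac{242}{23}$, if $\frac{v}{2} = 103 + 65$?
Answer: $\frac{164076}{23} \approx 7133.7$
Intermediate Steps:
$v = 336$ ($v = 2 \left(103 + 65\right) = 2 \cdot 168 = 336$)
$\left(9 \cdot 38 + v\right) \frac{242}{23} = \left(9 \cdot 38 + 336\right) \frac{242}{23} = \left(342 + 336\right) 242 \cdot \frac{1}{23} = 678 \cdot \frac{242}{23} = \frac{164076}{23}$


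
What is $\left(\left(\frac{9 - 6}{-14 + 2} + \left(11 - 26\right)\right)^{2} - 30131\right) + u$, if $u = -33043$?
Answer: $- \frac{1007063}{16} \approx -62941.0$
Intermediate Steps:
$\left(\left(\frac{9 - 6}{-14 + 2} + \left(11 - 26\right)\right)^{2} - 30131\right) + u = \left(\left(\frac{9 - 6}{-14 + 2} + \left(11 - 26\right)\right)^{2} - 30131\right) - 33043 = \left(\left(\frac{3}{-12} - 15\right)^{2} - 30131\right) - 33043 = \left(\left(3 \left(- \frac{1}{12}\right) - 15\right)^{2} - 30131\right) - 33043 = \left(\left(- \frac{1}{4} - 15\right)^{2} - 30131\right) - 33043 = \left(\left(- \frac{61}{4}\right)^{2} - 30131\right) - 33043 = \left(\frac{3721}{16} - 30131\right) - 33043 = - \frac{478375}{16} - 33043 = - \frac{1007063}{16}$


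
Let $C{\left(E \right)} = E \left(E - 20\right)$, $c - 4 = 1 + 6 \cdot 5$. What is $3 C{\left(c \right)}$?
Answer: $1575$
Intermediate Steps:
$c = 35$ ($c = 4 + \left(1 + 6 \cdot 5\right) = 4 + \left(1 + 30\right) = 4 + 31 = 35$)
$C{\left(E \right)} = E \left(-20 + E\right)$
$3 C{\left(c \right)} = 3 \cdot 35 \left(-20 + 35\right) = 3 \cdot 35 \cdot 15 = 3 \cdot 525 = 1575$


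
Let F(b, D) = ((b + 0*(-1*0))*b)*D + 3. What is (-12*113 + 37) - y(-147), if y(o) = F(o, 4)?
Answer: -87758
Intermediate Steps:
F(b, D) = 3 + D*b² (F(b, D) = ((b + 0*0)*b)*D + 3 = ((b + 0)*b)*D + 3 = (b*b)*D + 3 = b²*D + 3 = D*b² + 3 = 3 + D*b²)
y(o) = 3 + 4*o²
(-12*113 + 37) - y(-147) = (-12*113 + 37) - (3 + 4*(-147)²) = (-1356 + 37) - (3 + 4*21609) = -1319 - (3 + 86436) = -1319 - 1*86439 = -1319 - 86439 = -87758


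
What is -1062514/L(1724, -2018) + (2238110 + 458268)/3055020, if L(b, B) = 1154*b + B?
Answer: 528247608601/1517946259890 ≈ 0.34800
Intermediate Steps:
L(b, B) = B + 1154*b
-1062514/L(1724, -2018) + (2238110 + 458268)/3055020 = -1062514/(-2018 + 1154*1724) + (2238110 + 458268)/3055020 = -1062514/(-2018 + 1989496) + 2696378*(1/3055020) = -1062514/1987478 + 1348189/1527510 = -1062514*1/1987478 + 1348189/1527510 = -531257/993739 + 1348189/1527510 = 528247608601/1517946259890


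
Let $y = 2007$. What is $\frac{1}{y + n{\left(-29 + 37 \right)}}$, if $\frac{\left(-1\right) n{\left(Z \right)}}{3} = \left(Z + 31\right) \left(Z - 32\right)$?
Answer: $\frac{1}{4815} \approx 0.00020768$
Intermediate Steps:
$n{\left(Z \right)} = - 3 \left(-32 + Z\right) \left(31 + Z\right)$ ($n{\left(Z \right)} = - 3 \left(Z + 31\right) \left(Z - 32\right) = - 3 \left(31 + Z\right) \left(-32 + Z\right) = - 3 \left(-32 + Z\right) \left(31 + Z\right)$)
$\frac{1}{y + n{\left(-29 + 37 \right)}} = \frac{1}{2007 + \left(2976 - 3 \left(-29 + 37\right)^{2} + 3 \left(-29 + 37\right)\right)} = \frac{1}{2007 + \left(2976 - 3 \cdot 8^{2} + 3 \cdot 8\right)} = \frac{1}{2007 + \left(2976 - 192 + 24\right)} = \frac{1}{2007 + 2808} = \frac{1}{4815}$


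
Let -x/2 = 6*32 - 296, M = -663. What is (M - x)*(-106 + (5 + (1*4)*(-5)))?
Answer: 105391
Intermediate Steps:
x = 208 (x = -2*(6*32 - 296) = -2*(192 - 296) = -2*(-104) = 208)
(M - x)*(-106 + (5 + (1*4)*(-5))) = (-663 - 1*208)*(-106 + (5 + (1*4)*(-5))) = (-663 - 208)*(-106 + (5 + 4*(-5))) = -871*(-106 + (5 - 20)) = -871*(-106 - 15) = -871*(-121) = 105391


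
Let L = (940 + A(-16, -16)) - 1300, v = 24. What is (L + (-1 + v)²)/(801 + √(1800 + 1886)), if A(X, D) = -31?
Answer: 110538/637915 - 138*√3686/637915 ≈ 0.16015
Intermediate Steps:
L = -391 (L = (940 - 31) - 1300 = 909 - 1300 = -391)
(L + (-1 + v)²)/(801 + √(1800 + 1886)) = (-391 + (-1 + 24)²)/(801 + √(1800 + 1886)) = (-391 + 23²)/(801 + √3686) = (-391 + 529)/(801 + √3686) = 138/(801 + √3686)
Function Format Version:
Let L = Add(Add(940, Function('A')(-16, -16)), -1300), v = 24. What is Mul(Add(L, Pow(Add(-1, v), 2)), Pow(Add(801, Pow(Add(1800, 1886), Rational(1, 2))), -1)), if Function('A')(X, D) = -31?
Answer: Add(Rational(110538, 637915), Mul(Rational(-138, 637915), Pow(3686, Rational(1, 2)))) ≈ 0.16015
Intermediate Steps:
L = -391 (L = Add(Add(940, -31), -1300) = Add(909, -1300) = -391)
Mul(Add(L, Pow(Add(-1, v), 2)), Pow(Add(801, Pow(Add(1800, 1886), Rational(1, 2))), -1)) = Mul(Add(-391, Pow(Add(-1, 24), 2)), Pow(Add(801, Pow(Add(1800, 1886), Rational(1, 2))), -1)) = Mul(Add(-391, Pow(23, 2)), Pow(Add(801, Pow(3686, Rational(1, 2))), -1)) = Mul(Add(-391, 529), Pow(Add(801, Pow(3686, Rational(1, 2))), -1)) = Mul(138, Pow(Add(801, Pow(3686, Rational(1, 2))), -1))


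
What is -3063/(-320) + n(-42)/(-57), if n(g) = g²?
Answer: -129963/6080 ≈ -21.375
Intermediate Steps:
-3063/(-320) + n(-42)/(-57) = -3063/(-320) + (-42)²/(-57) = -3063*(-1/320) + 1764*(-1/57) = 3063/320 - 588/19 = -129963/6080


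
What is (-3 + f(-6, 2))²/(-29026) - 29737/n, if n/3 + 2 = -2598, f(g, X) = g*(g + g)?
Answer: 17956747/4921800 ≈ 3.6484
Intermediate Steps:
f(g, X) = 2*g² (f(g, X) = g*(2*g) = 2*g²)
n = -7800 (n = -6 + 3*(-2598) = -6 - 7794 = -7800)
(-3 + f(-6, 2))²/(-29026) - 29737/n = (-3 + 2*(-6)²)²/(-29026) - 29737/(-7800) = (-3 + 2*36)²*(-1/29026) - 29737*(-1/7800) = (-3 + 72)²*(-1/29026) + 29737/7800 = 69²*(-1/29026) + 29737/7800 = 4761*(-1/29026) + 29737/7800 = -207/1262 + 29737/7800 = 17956747/4921800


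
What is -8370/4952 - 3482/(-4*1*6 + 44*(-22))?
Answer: 558739/307024 ≈ 1.8199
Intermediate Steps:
-8370/4952 - 3482/(-4*1*6 + 44*(-22)) = -8370*1/4952 - 3482/(-4*6 - 968) = -4185/2476 - 3482/(-24 - 968) = -4185/2476 - 3482/(-992) = -4185/2476 - 3482*(-1/992) = -4185/2476 + 1741/496 = 558739/307024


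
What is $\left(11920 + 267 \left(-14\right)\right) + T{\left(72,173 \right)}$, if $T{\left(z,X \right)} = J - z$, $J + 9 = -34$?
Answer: $8067$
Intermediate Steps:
$J = -43$ ($J = -9 - 34 = -43$)
$T{\left(z,X \right)} = -43 - z$
$\left(11920 + 267 \left(-14\right)\right) + T{\left(72,173 \right)} = \left(11920 + 267 \left(-14\right)\right) - 115 = \left(11920 - 3738\right) - 115 = 8182 - 115 = 8067$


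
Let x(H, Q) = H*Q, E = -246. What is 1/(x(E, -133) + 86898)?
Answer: 1/119616 ≈ 8.3601e-6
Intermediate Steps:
1/(x(E, -133) + 86898) = 1/(-246*(-133) + 86898) = 1/(32718 + 86898) = 1/119616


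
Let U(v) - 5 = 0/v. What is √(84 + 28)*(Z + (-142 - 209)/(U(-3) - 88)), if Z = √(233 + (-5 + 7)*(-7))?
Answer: 4*√1533 + 1404*√7/83 ≈ 201.37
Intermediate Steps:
U(v) = 5 (U(v) = 5 + 0/v = 5 + 0 = 5)
Z = √219 (Z = √(233 + 2*(-7)) = √(233 - 14) = √219 ≈ 14.799)
√(84 + 28)*(Z + (-142 - 209)/(U(-3) - 88)) = √(84 + 28)*(√219 + (-142 - 209)/(5 - 88)) = √112*(√219 - 351/(-83)) = (4*√7)*(√219 - 351*(-1/83)) = (4*√7)*(√219 + 351/83) = (4*√7)*(351/83 + √219) = 4*√7*(351/83 + √219)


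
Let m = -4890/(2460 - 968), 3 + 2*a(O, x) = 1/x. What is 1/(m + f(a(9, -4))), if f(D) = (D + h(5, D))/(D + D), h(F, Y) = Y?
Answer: -746/1699 ≈ -0.43908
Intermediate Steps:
a(O, x) = -3/2 + 1/(2*x)
f(D) = 1 (f(D) = (D + D)/(D + D) = (2*D)/((2*D)) = (2*D)*(1/(2*D)) = 1)
m = -2445/746 (m = -4890/1492 = -4890*1/1492 = -2445/746 ≈ -3.2775)
1/(m + f(a(9, -4))) = 1/(-2445/746 + 1) = 1/(-1699/746) = -746/1699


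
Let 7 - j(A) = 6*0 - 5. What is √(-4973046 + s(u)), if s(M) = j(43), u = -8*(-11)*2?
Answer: I*√4973034 ≈ 2230.0*I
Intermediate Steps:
u = 176 (u = 88*2 = 176)
j(A) = 12 (j(A) = 7 - (6*0 - 5) = 7 - (0 - 5) = 7 - 1*(-5) = 7 + 5 = 12)
s(M) = 12
√(-4973046 + s(u)) = √(-4973046 + 12) = √(-4973034) = I*√4973034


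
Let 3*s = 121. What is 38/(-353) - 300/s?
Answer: -322298/42713 ≈ -7.5457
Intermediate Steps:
s = 121/3 (s = (⅓)*121 = 121/3 ≈ 40.333)
38/(-353) - 300/s = 38/(-353) - 300/121/3 = 38*(-1/353) - 300*3/121 = -38/353 - 900/121 = -322298/42713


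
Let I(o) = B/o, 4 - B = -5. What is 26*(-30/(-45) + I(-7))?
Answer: -338/21 ≈ -16.095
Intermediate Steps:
B = 9 (B = 4 - 1*(-5) = 4 + 5 = 9)
I(o) = 9/o
26*(-30/(-45) + I(-7)) = 26*(-30/(-45) + 9/(-7)) = 26*(-30*(-1/45) + 9*(-⅐)) = 26*(⅔ - 9/7) = 26*(-13/21) = -338/21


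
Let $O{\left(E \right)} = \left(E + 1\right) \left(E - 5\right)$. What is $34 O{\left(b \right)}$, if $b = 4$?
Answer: $-170$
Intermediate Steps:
$O{\left(E \right)} = \left(1 + E\right) \left(-5 + E\right)$
$34 O{\left(b \right)} = 34 \left(-5 + 4^{2} - 16\right) = 34 \left(-5 + 16 - 16\right) = 34 \left(-5\right) = -170$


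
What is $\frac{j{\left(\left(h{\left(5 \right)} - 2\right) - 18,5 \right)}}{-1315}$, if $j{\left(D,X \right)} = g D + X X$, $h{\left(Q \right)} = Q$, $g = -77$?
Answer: $- \frac{236}{263} \approx -0.89734$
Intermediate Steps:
$j{\left(D,X \right)} = X^{2} - 77 D$ ($j{\left(D,X \right)} = - 77 D + X X = - 77 D + X^{2} = X^{2} - 77 D$)
$\frac{j{\left(\left(h{\left(5 \right)} - 2\right) - 18,5 \right)}}{-1315} = \frac{5^{2} - 77 \left(\left(5 - 2\right) - 18\right)}{-1315} = \left(25 - 77 \left(3 - 18\right)\right) \left(- \frac{1}{1315}\right) = \left(25 - -1155\right) \left(- \frac{1}{1315}\right) = \left(25 + 1155\right) \left(- \frac{1}{1315}\right) = 1180 \left(- \frac{1}{1315}\right) = - \frac{236}{263}$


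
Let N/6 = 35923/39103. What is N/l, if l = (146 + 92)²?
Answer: 107769/1107475166 ≈ 9.7311e-5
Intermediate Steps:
N = 215538/39103 (N = 6*(35923/39103) = 215538/39103 ≈ 5.5121)
l = 56644 (l = 238² = 56644)
N/l = (215538/39103)/56644 = (215538/39103)*(1/56644) = 107769/1107475166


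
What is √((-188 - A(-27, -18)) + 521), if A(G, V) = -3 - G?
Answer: √309 ≈ 17.578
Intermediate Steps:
√((-188 - A(-27, -18)) + 521) = √((-188 - (-3 - 1*(-27))) + 521) = √((-188 - (-3 + 27)) + 521) = √((-188 - 1*24) + 521) = √((-188 - 24) + 521) = √(-212 + 521) = √309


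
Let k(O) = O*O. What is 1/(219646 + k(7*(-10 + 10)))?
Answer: 1/219646 ≈ 4.5528e-6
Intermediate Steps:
k(O) = O²
1/(219646 + k(7*(-10 + 10))) = 1/(219646 + (7*(-10 + 10))²) = 1/(219646 + (7*0)²) = 1/(219646 + 0²) = 1/(219646 + 0) = 1/219646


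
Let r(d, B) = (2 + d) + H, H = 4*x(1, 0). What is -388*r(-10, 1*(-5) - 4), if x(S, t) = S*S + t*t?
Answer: 1552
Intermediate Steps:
x(S, t) = S**2 + t**2
H = 4 (H = 4*(1**2 + 0**2) = 4*(1 + 0) = 4*1 = 4)
r(d, B) = 6 + d (r(d, B) = (2 + d) + 4 = 6 + d)
-388*r(-10, 1*(-5) - 4) = -388*(6 - 10) = -388*(-4) = 1552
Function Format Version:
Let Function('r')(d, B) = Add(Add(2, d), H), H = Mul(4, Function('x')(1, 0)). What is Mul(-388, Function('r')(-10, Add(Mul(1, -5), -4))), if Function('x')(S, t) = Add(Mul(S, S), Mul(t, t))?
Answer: 1552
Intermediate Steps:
Function('x')(S, t) = Add(Pow(S, 2), Pow(t, 2))
H = 4 (H = Mul(4, Add(Pow(1, 2), Pow(0, 2))) = Mul(4, Add(1, 0)) = Mul(4, 1) = 4)
Function('r')(d, B) = Add(6, d) (Function('r')(d, B) = Add(Add(2, d), 4) = Add(6, d))
Mul(-388, Function('r')(-10, Add(Mul(1, -5), -4))) = Mul(-388, Add(6, -10)) = Mul(-388, -4) = 1552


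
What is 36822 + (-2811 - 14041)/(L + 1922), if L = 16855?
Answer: 62853622/1707 ≈ 36821.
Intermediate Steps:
36822 + (-2811 - 14041)/(L + 1922) = 36822 + (-2811 - 14041)/(16855 + 1922) = 36822 - 16852/18777 = 36822 - 16852*1/18777 = 36822 - 1532/1707 = 62853622/1707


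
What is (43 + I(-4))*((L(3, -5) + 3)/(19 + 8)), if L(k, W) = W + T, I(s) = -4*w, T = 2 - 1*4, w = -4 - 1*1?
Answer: -28/3 ≈ -9.3333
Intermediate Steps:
w = -5 (w = -4 - 1 = -5)
T = -2 (T = 2 - 4 = -2)
I(s) = 20 (I(s) = -4*(-5) = 20)
L(k, W) = -2 + W (L(k, W) = W - 2 = -2 + W)
(43 + I(-4))*((L(3, -5) + 3)/(19 + 8)) = (43 + 20)*(((-2 - 5) + 3)/(19 + 8)) = 63*((-7 + 3)/27) = 63*(-4*1/27) = 63*(-4/27) = -28/3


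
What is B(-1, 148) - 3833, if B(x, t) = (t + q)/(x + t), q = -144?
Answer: -563447/147 ≈ -3833.0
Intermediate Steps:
B(x, t) = (-144 + t)/(t + x) (B(x, t) = (t - 144)/(x + t) = (-144 + t)/(t + x))
B(-1, 148) - 3833 = (-144 + 148)/(148 - 1) - 3833 = 4/147 - 3833 = -563447/147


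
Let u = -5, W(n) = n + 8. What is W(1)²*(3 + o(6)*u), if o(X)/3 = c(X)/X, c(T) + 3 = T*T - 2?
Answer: -12069/2 ≈ -6034.5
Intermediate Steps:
c(T) = -5 + T² (c(T) = -3 + (T*T - 2) = -3 + (T² - 2) = -3 + (-2 + T²) = -5 + T²)
W(n) = 8 + n
o(X) = 3*(-5 + X²)/X (o(X) = 3*((-5 + X²)/X) = 3*(-5 + X²)/X)
W(1)²*(3 + o(6)*u) = (8 + 1)²*(3 + (-15/6 + 3*6)*(-5)) = 9²*(3 + (-15*⅙ + 18)*(-5)) = 81*(3 + (-5/2 + 18)*(-5)) = 81*(3 + (31/2)*(-5)) = 81*(3 - 155/2) = 81*(-149/2) = -12069/2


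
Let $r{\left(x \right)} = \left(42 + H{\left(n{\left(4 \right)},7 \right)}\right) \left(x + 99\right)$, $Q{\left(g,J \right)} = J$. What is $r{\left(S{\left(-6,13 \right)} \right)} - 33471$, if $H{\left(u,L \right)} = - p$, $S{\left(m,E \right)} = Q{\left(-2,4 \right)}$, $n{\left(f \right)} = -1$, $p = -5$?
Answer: $-28630$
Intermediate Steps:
$S{\left(m,E \right)} = 4$
$H{\left(u,L \right)} = 5$ ($H{\left(u,L \right)} = \left(-1\right) \left(-5\right) = 5$)
$r{\left(x \right)} = 4653 + 47 x$ ($r{\left(x \right)} = \left(42 + 5\right) \left(x + 99\right) = 47 \left(99 + x\right) = 4653 + 47 x$)
$r{\left(S{\left(-6,13 \right)} \right)} - 33471 = \left(4653 + 47 \cdot 4\right) - 33471 = \left(4653 + 188\right) - 33471 = 4841 - 33471 = -28630$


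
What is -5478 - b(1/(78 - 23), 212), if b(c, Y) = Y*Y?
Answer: -50422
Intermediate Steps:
b(c, Y) = Y²
-5478 - b(1/(78 - 23), 212) = -5478 - 1*212² = -5478 - 1*44944 = -5478 - 44944 = -50422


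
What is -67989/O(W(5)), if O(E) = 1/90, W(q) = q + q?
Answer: -6119010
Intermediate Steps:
W(q) = 2*q
O(E) = 1/90
-67989/O(W(5)) = -67989/1/90 = -67989*90 = -6119010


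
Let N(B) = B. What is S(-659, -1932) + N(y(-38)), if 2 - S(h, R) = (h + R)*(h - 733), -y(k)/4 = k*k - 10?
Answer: -3612406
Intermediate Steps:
y(k) = 40 - 4*k² (y(k) = -4*(k*k - 10) = -4*(k² - 10) = -4*(-10 + k²) = 40 - 4*k²)
S(h, R) = 2 - (-733 + h)*(R + h) (S(h, R) = 2 - (h + R)*(h - 733) = 2 - (R + h)*(-733 + h) = 2 - (-733 + h)*(R + h))
S(-659, -1932) + N(y(-38)) = (2 - 1*(-659)² + 733*(-1932) + 733*(-659) - 1*(-1932)*(-659)) + (40 - 4*(-38)²) = (2 - 1*434281 - 1416156 - 483047 - 1273188) + (40 - 4*1444) = (2 - 434281 - 1416156 - 483047 - 1273188) + (40 - 5776) = -3606670 - 5736 = -3612406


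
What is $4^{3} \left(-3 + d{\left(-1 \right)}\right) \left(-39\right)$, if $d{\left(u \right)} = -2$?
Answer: $12480$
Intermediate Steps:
$4^{3} \left(-3 + d{\left(-1 \right)}\right) \left(-39\right) = 4^{3} \left(-3 - 2\right) \left(-39\right) = 64 \left(-5\right) \left(-39\right) = \left(-320\right) \left(-39\right) = 12480$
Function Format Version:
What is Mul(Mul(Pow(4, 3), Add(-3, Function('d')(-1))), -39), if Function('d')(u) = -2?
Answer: 12480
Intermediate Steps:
Mul(Mul(Pow(4, 3), Add(-3, Function('d')(-1))), -39) = Mul(Mul(Pow(4, 3), Add(-3, -2)), -39) = Mul(Mul(64, -5), -39) = Mul(-320, -39) = 12480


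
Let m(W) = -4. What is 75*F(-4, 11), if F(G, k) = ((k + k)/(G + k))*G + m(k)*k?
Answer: -29700/7 ≈ -4242.9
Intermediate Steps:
F(G, k) = -4*k + 2*G*k/(G + k) (F(G, k) = ((k + k)/(G + k))*G - 4*k = ((2*k)/(G + k))*G - 4*k = (2*k/(G + k))*G - 4*k = 2*G*k/(G + k) - 4*k = -4*k + 2*G*k/(G + k))
75*F(-4, 11) = 75*(2*11*(-1*(-4) - 2*11)/(-4 + 11)) = 75*(2*11*(4 - 22)/7) = 75*(2*11*(⅐)*(-18)) = 75*(-396/7) = -29700/7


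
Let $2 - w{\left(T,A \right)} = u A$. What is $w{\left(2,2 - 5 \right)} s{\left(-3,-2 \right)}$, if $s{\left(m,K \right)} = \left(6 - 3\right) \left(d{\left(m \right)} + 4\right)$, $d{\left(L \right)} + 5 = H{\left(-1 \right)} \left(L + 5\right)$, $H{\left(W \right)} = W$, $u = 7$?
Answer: $-207$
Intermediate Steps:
$d{\left(L \right)} = -10 - L$ ($d{\left(L \right)} = -5 - \left(L + 5\right) = -5 - \left(5 + L\right) = -10 - L$)
$w{\left(T,A \right)} = 2 - 7 A$
$s{\left(m,K \right)} = -18 - 3 m$ ($s{\left(m,K \right)} = \left(6 - 3\right) \left(\left(-10 - m\right) + 4\right) = 3 \left(-6 - m\right) = -18 - 3 m$)
$w{\left(2,2 - 5 \right)} s{\left(-3,-2 \right)} = \left(2 - 7 \left(2 - 5\right)\right) \left(-18 - -9\right) = \left(2 - 7 \left(2 - 5\right)\right) \left(-18 + 9\right) = \left(2 - -21\right) \left(-9\right) = \left(2 + 21\right) \left(-9\right) = 23 \left(-9\right) = -207$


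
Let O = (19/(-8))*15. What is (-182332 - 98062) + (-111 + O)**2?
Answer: -16569287/64 ≈ -2.5890e+5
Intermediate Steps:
O = -285/8 (O = (19*(-1/8))*15 = -19/8*15 = -285/8 ≈ -35.625)
(-182332 - 98062) + (-111 + O)**2 = (-182332 - 98062) + (-111 - 285/8)**2 = -280394 + (-1173/8)**2 = -280394 + 1375929/64 = -16569287/64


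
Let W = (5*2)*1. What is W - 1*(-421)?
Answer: 431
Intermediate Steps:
W = 10 (W = 10*1 = 10)
W - 1*(-421) = 10 - 1*(-421) = 10 + 421 = 431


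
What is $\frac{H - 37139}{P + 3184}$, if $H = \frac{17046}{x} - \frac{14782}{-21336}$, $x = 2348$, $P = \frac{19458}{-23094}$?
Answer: $- \frac{298321781961775}{25574425384956} \approx -11.665$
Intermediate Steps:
$P = - \frac{1081}{1283}$ ($P = 19458 \left(- \frac{1}{23094}\right) = - \frac{1081}{1283} \approx -0.84256$)
$H = \frac{49800199}{6262116}$ ($H = \frac{17046}{2348} - \frac{14782}{-21336} = 17046 \cdot \frac{1}{2348} - - \frac{7391}{10668} = \frac{8523}{1174} + \frac{7391}{10668} = \frac{49800199}{6262116} \approx 7.9526$)
$\frac{H - 37139}{P + 3184} = \frac{\frac{49800199}{6262116} - 37139}{- \frac{1081}{1283} + 3184} = - \frac{232518925925}{6262116 \cdot \frac{4083991}{1283}} = \left(- \frac{232518925925}{6262116}\right) \frac{1283}{4083991} = - \frac{298321781961775}{25574425384956}$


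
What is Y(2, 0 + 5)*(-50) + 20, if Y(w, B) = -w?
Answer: 120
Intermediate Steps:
Y(2, 0 + 5)*(-50) + 20 = -1*2*(-50) + 20 = -2*(-50) + 20 = 100 + 20 = 120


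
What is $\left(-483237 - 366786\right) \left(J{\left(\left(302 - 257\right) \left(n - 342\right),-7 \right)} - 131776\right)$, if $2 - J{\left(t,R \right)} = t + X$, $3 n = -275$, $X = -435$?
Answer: $95052971952$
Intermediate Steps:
$n = - \frac{275}{3}$ ($n = \frac{1}{3} \left(-275\right) = - \frac{275}{3} \approx -91.667$)
$J{\left(t,R \right)} = 437 - t$ ($J{\left(t,R \right)} = 2 - \left(t - 435\right) = 2 - \left(-435 + t\right) = 437 - t$)
$\left(-483237 - 366786\right) \left(J{\left(\left(302 - 257\right) \left(n - 342\right),-7 \right)} - 131776\right) = \left(-483237 - 366786\right) \left(\left(437 - \left(302 - 257\right) \left(- \frac{275}{3} - 342\right)\right) - 131776\right) = - 850023 \left(\left(437 - 45 \left(- \frac{1301}{3}\right)\right) - 131776\right) = - 850023 \left(\left(437 - -19515\right) - 131776\right) = - 850023 \left(\left(437 + 19515\right) - 131776\right) = - 850023 \left(19952 - 131776\right) = \left(-850023\right) \left(-111824\right) = 95052971952$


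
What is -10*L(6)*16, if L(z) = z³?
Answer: -34560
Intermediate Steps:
-10*L(6)*16 = -10*6³*16 = -10*216*16 = -2160*16 = -34560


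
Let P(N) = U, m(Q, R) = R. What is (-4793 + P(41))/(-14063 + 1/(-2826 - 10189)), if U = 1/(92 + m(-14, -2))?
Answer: 1122853507/3294539028 ≈ 0.34082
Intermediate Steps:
U = 1/90 (U = 1/(92 - 2) = 1/90 ≈ 0.011111)
P(N) = 1/90
(-4793 + P(41))/(-14063 + 1/(-2826 - 10189)) = (-4793 + 1/90)/(-14063 + 1/(-2826 - 10189)) = -431369/(90*(-14063 + 1/(-13015))) = -431369/(90*(-14063 - 1/13015)) = -431369/(90*(-183029946/13015)) = -431369/90*(-13015/183029946) = 1122853507/3294539028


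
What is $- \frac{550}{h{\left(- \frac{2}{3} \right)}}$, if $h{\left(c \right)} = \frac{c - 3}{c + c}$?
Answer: $-200$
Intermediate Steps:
$h{\left(c \right)} = \frac{-3 + c}{2 c}$
$- \frac{550}{h{\left(- \frac{2}{3} \right)}} = - \frac{550}{\frac{1}{2} \frac{1}{\left(-2\right) \frac{1}{3}} \left(-3 - \frac{2}{3}\right)} = - \frac{550}{\frac{1}{2} \frac{1}{- \frac{2}{3}} \left(-3 - \frac{2}{3}\right)} = - \frac{550}{\frac{1}{2} \left(- \frac{3}{2}\right) \left(- \frac{11}{3}\right)} = - \frac{550}{\frac{11}{4}} = \left(-550\right) \frac{4}{11} = -200$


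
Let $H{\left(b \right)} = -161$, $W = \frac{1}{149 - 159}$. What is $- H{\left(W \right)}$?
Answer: $161$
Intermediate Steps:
$W = - \frac{1}{10}$ ($W = \frac{1}{-10} = - \frac{1}{10} \approx -0.1$)
$- H{\left(W \right)} = \left(-1\right) \left(-161\right) = 161$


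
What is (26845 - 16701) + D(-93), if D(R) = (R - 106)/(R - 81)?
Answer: 1765255/174 ≈ 10145.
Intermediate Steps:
D(R) = (-106 + R)/(-81 + R)
(26845 - 16701) + D(-93) = (26845 - 16701) + (-106 - 93)/(-81 - 93) = 10144 - 199/(-174) = 10144 - 1/174*(-199) = 10144 + 199/174 = 1765255/174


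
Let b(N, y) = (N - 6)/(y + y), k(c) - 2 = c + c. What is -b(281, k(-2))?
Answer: 275/4 ≈ 68.750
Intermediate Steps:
k(c) = 2 + 2*c (k(c) = 2 + (c + c) = 2 + 2*c)
b(N, y) = (-6 + N)/(2*y) (b(N, y) = (-6 + N)/((2*y)) = (-6 + N)*(1/(2*y)) = (-6 + N)/(2*y))
-b(281, k(-2)) = -(-6 + 281)/(2*(2 + 2*(-2))) = -275/(2*(2 - 4)) = -275/(2*(-2)) = -(-1)*275/(2*2) = -1*(-275/4) = 275/4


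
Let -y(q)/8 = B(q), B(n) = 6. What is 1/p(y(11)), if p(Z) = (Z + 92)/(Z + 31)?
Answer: -17/44 ≈ -0.38636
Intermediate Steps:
y(q) = -48 (y(q) = -8*6 = -48)
p(Z) = (92 + Z)/(31 + Z)
1/p(y(11)) = 1/((92 - 48)/(31 - 48)) = 1/(44/(-17)) = 1/(-1/17*44) = 1/(-44/17) = -17/44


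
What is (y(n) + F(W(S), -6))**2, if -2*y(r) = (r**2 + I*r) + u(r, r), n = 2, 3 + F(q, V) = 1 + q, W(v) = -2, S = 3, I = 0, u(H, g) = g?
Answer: 49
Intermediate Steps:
F(q, V) = -2 + q (F(q, V) = -3 + (1 + q) = -2 + q)
y(r) = -r/2 - r**2/2 (y(r) = -((r**2 + 0*r) + r)/2 = -((r**2 + 0) + r)/2 = -(r**2 + r)/2 = -(r + r**2)/2 = -r/2 - r**2/2)
(y(n) + F(W(S), -6))**2 = ((1/2)*2*(-1 - 1*2) + (-2 - 2))**2 = ((1/2)*2*(-1 - 2) - 4)**2 = ((1/2)*2*(-3) - 4)**2 = (-3 - 4)**2 = (-7)**2 = 49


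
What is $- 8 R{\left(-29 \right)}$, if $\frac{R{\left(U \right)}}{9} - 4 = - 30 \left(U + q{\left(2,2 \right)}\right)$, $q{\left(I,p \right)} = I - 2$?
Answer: $-62928$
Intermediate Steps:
$q{\left(I,p \right)} = -2 + I$
$R{\left(U \right)} = 36 - 270 U$ ($R{\left(U \right)} = 36 + 9 \left(- 30 \left(U + \left(-2 + 2\right)\right)\right) = 36 + 9 \left(- 30 \left(U + 0\right)\right) = 36 + 9 \left(- 30 U\right) = 36 - 270 U$)
$- 8 R{\left(-29 \right)} = - 8 \left(36 - -7830\right) = - 8 \left(36 + 7830\right) = \left(-8\right) 7866 = -62928$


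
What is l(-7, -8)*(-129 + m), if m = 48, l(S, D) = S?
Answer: 567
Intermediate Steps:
l(-7, -8)*(-129 + m) = -7*(-129 + 48) = -7*(-81) = 567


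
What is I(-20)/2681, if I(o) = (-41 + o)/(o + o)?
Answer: 61/107240 ≈ 0.00056882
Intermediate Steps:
I(o) = (-41 + o)/(2*o) (I(o) = (-41 + o)/((2*o)) = (-41 + o)*(1/(2*o)) = (-41 + o)/(2*o))
I(-20)/2681 = ((½)*(-41 - 20)/(-20))/2681 = ((½)*(-1/20)*(-61))*(1/2681) = (61/40)*(1/2681) = 61/107240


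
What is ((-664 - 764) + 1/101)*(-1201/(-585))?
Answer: -173216627/59085 ≈ -2931.7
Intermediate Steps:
((-664 - 764) + 1/101)*(-1201/(-585)) = (-1428 + 1/101)*(-1201*(-1/585)) = -144227/101*1201/585 = -173216627/59085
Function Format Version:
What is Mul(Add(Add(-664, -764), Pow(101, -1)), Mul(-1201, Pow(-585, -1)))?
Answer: Rational(-173216627, 59085) ≈ -2931.7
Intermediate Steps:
Mul(Add(Add(-664, -764), Pow(101, -1)), Mul(-1201, Pow(-585, -1))) = Mul(Add(-1428, Rational(1, 101)), Mul(-1201, Rational(-1, 585))) = Mul(Rational(-144227, 101), Rational(1201, 585)) = Rational(-173216627, 59085)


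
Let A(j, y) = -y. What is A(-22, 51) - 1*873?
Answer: -924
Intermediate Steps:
A(-22, 51) - 1*873 = -1*51 - 1*873 = -51 - 873 = -924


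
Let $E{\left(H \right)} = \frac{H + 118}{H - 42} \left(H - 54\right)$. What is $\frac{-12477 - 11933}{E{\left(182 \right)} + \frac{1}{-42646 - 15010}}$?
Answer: $- \frac{9851680720}{110699513} \approx -88.995$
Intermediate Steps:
$E{\left(H \right)} = \frac{\left(-54 + H\right) \left(118 + H\right)}{-42 + H}$ ($E{\left(H \right)} = \frac{118 + H}{-42 + H} \left(-54 + H\right) = \frac{\left(-54 + H\right) \left(118 + H\right)}{-42 + H}$)
$\frac{-12477 - 11933}{E{\left(182 \right)} + \frac{1}{-42646 - 15010}} = \frac{-12477 - 11933}{\frac{-6372 + 182^{2} + 64 \cdot 182}{-42 + 182} + \frac{1}{-42646 - 15010}} = - \frac{24410}{\frac{-6372 + 33124 + 11648}{140} + \frac{1}{-57656}} = - \frac{24410}{\frac{1}{140} \cdot 38400 - \frac{1}{57656}} = - \frac{24410}{\frac{1920}{7} - \frac{1}{57656}} = - \frac{24410}{\frac{110699513}{403592}} = \left(-24410\right) \frac{403592}{110699513} = - \frac{9851680720}{110699513}$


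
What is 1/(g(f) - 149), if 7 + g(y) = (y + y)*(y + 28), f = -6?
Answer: -1/420 ≈ -0.0023810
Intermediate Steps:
g(y) = -7 + 2*y*(28 + y) (g(y) = -7 + (y + y)*(y + 28) = -7 + (2*y)*(28 + y) = -7 + 2*y*(28 + y))
1/(g(f) - 149) = 1/((-7 + 2*(-6)² + 56*(-6)) - 149) = 1/((-7 + 2*36 - 336) - 149) = 1/((-7 + 72 - 336) - 149) = 1/(-271 - 149) = 1/(-420) = -1/420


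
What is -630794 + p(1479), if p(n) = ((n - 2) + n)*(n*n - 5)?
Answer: 6465430022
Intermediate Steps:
p(n) = (-5 + n**2)*(-2 + 2*n) (p(n) = ((-2 + n) + n)*(n**2 - 5) = (-2 + 2*n)*(-5 + n**2) = (-5 + n**2)*(-2 + 2*n))
-630794 + p(1479) = -630794 + (10 - 10*1479 - 2*1479**2 + 2*1479**3) = -630794 + (10 - 14790 - 2*2187441 + 2*3235225239) = -630794 + (10 - 14790 - 4374882 + 6470450478) = -630794 + 6466060816 = 6465430022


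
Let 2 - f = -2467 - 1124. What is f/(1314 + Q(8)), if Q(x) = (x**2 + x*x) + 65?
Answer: 3593/1507 ≈ 2.3842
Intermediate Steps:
Q(x) = 65 + 2*x**2 (Q(x) = (x**2 + x**2) + 65 = 2*x**2 + 65 = 65 + 2*x**2)
f = 3593 (f = 2 - (-2467 - 1124) = 2 - 1*(-3591) = 2 + 3591 = 3593)
f/(1314 + Q(8)) = 3593/(1314 + (65 + 2*8**2)) = 3593/(1314 + (65 + 2*64)) = 3593/(1314 + (65 + 128)) = 3593/(1314 + 193) = 3593/1507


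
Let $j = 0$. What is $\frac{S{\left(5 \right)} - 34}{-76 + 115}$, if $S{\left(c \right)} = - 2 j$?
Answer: $- \frac{34}{39} \approx -0.87179$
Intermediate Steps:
$S{\left(c \right)} = 0$ ($S{\left(c \right)} = \left(-2\right) 0 = 0$)
$\frac{S{\left(5 \right)} - 34}{-76 + 115} = \frac{0 - 34}{-76 + 115} = - \frac{34}{39}$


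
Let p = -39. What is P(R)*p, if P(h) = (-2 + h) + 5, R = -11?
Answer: 312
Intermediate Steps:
P(h) = 3 + h
P(R)*p = (3 - 11)*(-39) = -8*(-39) = 312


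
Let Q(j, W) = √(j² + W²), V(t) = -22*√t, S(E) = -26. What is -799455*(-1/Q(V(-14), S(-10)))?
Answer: -159891*I*√61/122 ≈ -10236.0*I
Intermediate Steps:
Q(j, W) = √(W² + j²)
-799455*(-1/Q(V(-14), S(-10))) = -799455*(-1/√((-26)² + (-22*I*√14)²)) = -799455*(-1/√(676 + (-22*I*√14)²)) = -799455*(-1/√(676 - 6776)) = -799455*I*√61/610 = -159891*I*√61/122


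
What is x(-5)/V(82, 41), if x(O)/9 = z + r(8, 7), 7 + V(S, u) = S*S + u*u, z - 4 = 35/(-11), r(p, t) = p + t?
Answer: 783/46189 ≈ 0.016952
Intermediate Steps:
z = 9/11 (z = 4 + 35/(-11) = 4 + 35*(-1/11) = 4 - 35/11 = 9/11 ≈ 0.81818)
V(S, u) = -7 + S**2 + u**2 (V(S, u) = -7 + (S*S + u*u) = -7 + (S**2 + u**2) = -7 + S**2 + u**2)
x(O) = 1566/11 (x(O) = 9*(9/11 + (8 + 7)) = 9*(9/11 + 15) = 9*(174/11) = 1566/11)
x(-5)/V(82, 41) = 1566/(11*(-7 + 82**2 + 41**2)) = 1566/(11*(-7 + 6724 + 1681)) = (1566/11)/8398 = (1566/11)*(1/8398) = 783/46189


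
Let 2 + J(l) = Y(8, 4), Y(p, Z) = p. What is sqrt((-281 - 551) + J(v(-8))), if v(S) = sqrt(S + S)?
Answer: I*sqrt(826) ≈ 28.74*I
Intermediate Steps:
v(S) = sqrt(2)*sqrt(S) (v(S) = sqrt(2*S) = sqrt(2)*sqrt(S))
J(l) = 6 (J(l) = -2 + 8 = 6)
sqrt((-281 - 551) + J(v(-8))) = sqrt((-281 - 551) + 6) = sqrt(-832 + 6) = sqrt(-826) = I*sqrt(826)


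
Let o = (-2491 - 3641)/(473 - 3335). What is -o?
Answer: -1022/477 ≈ -2.1426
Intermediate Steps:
o = 1022/477 (o = -6132/(-2862) = -6132*(-1/2862) = 1022/477 ≈ 2.1426)
-o = -1*1022/477 = -1022/477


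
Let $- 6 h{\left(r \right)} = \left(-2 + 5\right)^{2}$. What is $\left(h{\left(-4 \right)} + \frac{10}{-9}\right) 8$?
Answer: $- \frac{188}{9} \approx -20.889$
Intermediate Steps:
$h{\left(r \right)} = - \frac{3}{2}$ ($h{\left(r \right)} = - \frac{\left(-2 + 5\right)^{2}}{6} = - \frac{3^{2}}{6} = \left(- \frac{1}{6}\right) 9 = - \frac{3}{2}$)
$\left(h{\left(-4 \right)} + \frac{10}{-9}\right) 8 = \left(- \frac{3}{2} + \frac{10}{-9}\right) 8 = \left(- \frac{3}{2} + 10 \left(- \frac{1}{9}\right)\right) 8 = \left(- \frac{3}{2} - \frac{10}{9}\right) 8 = \left(- \frac{47}{18}\right) 8 = - \frac{188}{9}$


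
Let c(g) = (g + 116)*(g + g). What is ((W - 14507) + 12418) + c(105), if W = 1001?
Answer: 45322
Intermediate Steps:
c(g) = 2*g*(116 + g) (c(g) = (116 + g)*(2*g) = 2*g*(116 + g))
((W - 14507) + 12418) + c(105) = ((1001 - 14507) + 12418) + 2*105*(116 + 105) = (-13506 + 12418) + 2*105*221 = -1088 + 46410 = 45322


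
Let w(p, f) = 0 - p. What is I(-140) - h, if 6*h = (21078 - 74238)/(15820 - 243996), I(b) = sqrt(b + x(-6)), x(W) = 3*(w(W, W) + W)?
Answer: -2215/57044 + 2*I*sqrt(35) ≈ -0.03883 + 11.832*I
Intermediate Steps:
w(p, f) = -p
x(W) = 0 (x(W) = 3*(-W + W) = 3*0 = 0)
I(b) = sqrt(b) (I(b) = sqrt(b + 0) = sqrt(b))
h = 2215/57044 (h = ((21078 - 74238)/(15820 - 243996))/6 = (-53160/(-228176))/6 = (-53160*(-1/228176))/6 = (1/6)*(6645/28522) = 2215/57044 ≈ 0.038830)
I(-140) - h = sqrt(-140) - 1*2215/57044 = 2*I*sqrt(35) - 2215/57044 = -2215/57044 + 2*I*sqrt(35)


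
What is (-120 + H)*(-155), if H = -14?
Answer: 20770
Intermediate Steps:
(-120 + H)*(-155) = (-120 - 14)*(-155) = -134*(-155) = 20770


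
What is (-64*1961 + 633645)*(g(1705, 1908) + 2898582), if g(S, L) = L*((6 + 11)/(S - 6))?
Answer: 2502453799010814/1699 ≈ 1.4729e+12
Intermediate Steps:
g(S, L) = 17*L/(-6 + S) (g(S, L) = L*(17/(-6 + S)) = 17*L/(-6 + S))
(-64*1961 + 633645)*(g(1705, 1908) + 2898582) = (-64*1961 + 633645)*(17*1908/(-6 + 1705) + 2898582) = (-125504 + 633645)*(17*1908/1699 + 2898582) = 508141*(17*1908*(1/1699) + 2898582) = 508141*(32436/1699 + 2898582) = 508141*(4924723254/1699) = 2502453799010814/1699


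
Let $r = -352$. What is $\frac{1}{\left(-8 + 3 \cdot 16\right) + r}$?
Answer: $- \frac{1}{312} \approx -0.0032051$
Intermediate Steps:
$\frac{1}{\left(-8 + 3 \cdot 16\right) + r} = \frac{1}{\left(-8 + 3 \cdot 16\right) - 352} = \frac{1}{\left(-8 + 48\right) - 352} = \frac{1}{40 - 352} = \frac{1}{-312} = - \frac{1}{312}$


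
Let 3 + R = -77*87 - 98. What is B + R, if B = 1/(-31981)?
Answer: -217470801/31981 ≈ -6800.0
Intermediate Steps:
R = -6800 (R = -3 + (-77*87 - 98) = -3 + (-6699 - 98) = -3 - 6797 = -6800)
B = -1/31981 ≈ -3.1269e-5
B + R = -1/31981 - 6800 = -217470801/31981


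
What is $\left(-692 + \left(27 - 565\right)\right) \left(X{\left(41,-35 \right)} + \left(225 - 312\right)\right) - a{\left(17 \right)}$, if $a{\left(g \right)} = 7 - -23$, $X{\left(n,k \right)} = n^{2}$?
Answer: $-1960650$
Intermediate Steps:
$a{\left(g \right)} = 30$ ($a{\left(g \right)} = 7 + 23 = 30$)
$\left(-692 + \left(27 - 565\right)\right) \left(X{\left(41,-35 \right)} + \left(225 - 312\right)\right) - a{\left(17 \right)} = \left(-692 + \left(27 - 565\right)\right) \left(41^{2} + \left(225 - 312\right)\right) - 30 = \left(-692 + \left(27 - 565\right)\right) \left(1681 + \left(225 - 312\right)\right) - 30 = \left(-692 - 538\right) \left(1681 - 87\right) - 30 = \left(-1230\right) 1594 - 30 = -1960620 - 30 = -1960650$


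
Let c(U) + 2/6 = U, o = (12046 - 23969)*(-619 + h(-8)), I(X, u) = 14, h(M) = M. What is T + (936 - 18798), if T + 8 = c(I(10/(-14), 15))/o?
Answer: -400773402769/22427163 ≈ -17870.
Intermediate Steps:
o = 7475721 (o = (12046 - 23969)*(-619 - 8) = -11923*(-627) = 7475721)
c(U) = -⅓ + U
T = -179417263/22427163 (T = -8 + (-⅓ + 14)/7475721 = -8 + (41/3)*(1/7475721) = -8 + 41/22427163 = -179417263/22427163 ≈ -8.0000)
T + (936 - 18798) = -179417263/22427163 + (936 - 18798) = -179417263/22427163 - 17862 = -400773402769/22427163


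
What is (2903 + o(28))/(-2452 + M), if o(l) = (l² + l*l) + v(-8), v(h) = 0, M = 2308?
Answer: -4471/144 ≈ -31.049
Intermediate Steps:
o(l) = 2*l² (o(l) = (l² + l*l) + 0 = (l² + l²) + 0 = 2*l² + 0 = 2*l²)
(2903 + o(28))/(-2452 + M) = (2903 + 2*28²)/(-2452 + 2308) = (2903 + 2*784)/(-144) = (2903 + 1568)*(-1/144) = 4471*(-1/144) = -4471/144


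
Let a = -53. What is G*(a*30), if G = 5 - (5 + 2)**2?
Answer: 69960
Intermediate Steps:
G = -44 (G = 5 - 1*7**2 = 5 - 1*49 = 5 - 49 = -44)
G*(a*30) = -(-2332)*30 = -44*(-1590) = 69960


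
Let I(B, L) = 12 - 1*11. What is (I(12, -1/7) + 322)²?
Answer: 104329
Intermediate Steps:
I(B, L) = 1 (I(B, L) = 12 - 11 = 1)
(I(12, -1/7) + 322)² = (1 + 322)² = 323² = 104329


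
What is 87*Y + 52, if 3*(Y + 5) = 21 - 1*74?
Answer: -1920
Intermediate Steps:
Y = -68/3 (Y = -5 + (21 - 1*74)/3 = -5 + (21 - 74)/3 = -5 + (⅓)*(-53) = -5 - 53/3 = -68/3 ≈ -22.667)
87*Y + 52 = 87*(-68/3) + 52 = -1972 + 52 = -1920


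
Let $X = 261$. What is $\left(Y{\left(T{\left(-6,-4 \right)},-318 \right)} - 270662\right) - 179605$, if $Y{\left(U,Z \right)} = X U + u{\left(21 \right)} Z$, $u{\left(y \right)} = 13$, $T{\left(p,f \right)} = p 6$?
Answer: $-463797$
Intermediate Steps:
$T{\left(p,f \right)} = 6 p$
$Y{\left(U,Z \right)} = 13 Z + 261 U$ ($Y{\left(U,Z \right)} = 261 U + 13 Z = 13 Z + 261 U$)
$\left(Y{\left(T{\left(-6,-4 \right)},-318 \right)} - 270662\right) - 179605 = \left(\left(13 \left(-318\right) + 261 \cdot 6 \left(-6\right)\right) - 270662\right) - 179605 = \left(\left(-4134 + 261 \left(-36\right)\right) - 270662\right) - 179605 = \left(\left(-4134 - 9396\right) - 270662\right) - 179605 = \left(-13530 - 270662\right) - 179605 = -284192 - 179605 = -463797$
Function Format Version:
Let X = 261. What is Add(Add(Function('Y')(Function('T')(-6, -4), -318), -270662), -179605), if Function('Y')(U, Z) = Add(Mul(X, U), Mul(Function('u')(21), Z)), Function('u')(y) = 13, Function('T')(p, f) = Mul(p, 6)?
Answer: -463797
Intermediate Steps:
Function('T')(p, f) = Mul(6, p)
Function('Y')(U, Z) = Add(Mul(13, Z), Mul(261, U)) (Function('Y')(U, Z) = Add(Mul(261, U), Mul(13, Z)) = Add(Mul(13, Z), Mul(261, U)))
Add(Add(Function('Y')(Function('T')(-6, -4), -318), -270662), -179605) = Add(Add(Add(Mul(13, -318), Mul(261, Mul(6, -6))), -270662), -179605) = Add(Add(Add(-4134, Mul(261, -36)), -270662), -179605) = Add(Add(Add(-4134, -9396), -270662), -179605) = Add(Add(-13530, -270662), -179605) = Add(-284192, -179605) = -463797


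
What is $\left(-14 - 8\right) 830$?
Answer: $-18260$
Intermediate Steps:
$\left(-14 - 8\right) 830 = \left(-22\right) 830 = -18260$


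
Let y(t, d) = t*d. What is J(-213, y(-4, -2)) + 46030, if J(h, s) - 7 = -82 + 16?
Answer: 45971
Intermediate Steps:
y(t, d) = d*t
J(h, s) = -59 (J(h, s) = 7 + (-82 + 16) = 7 - 66 = -59)
J(-213, y(-4, -2)) + 46030 = -59 + 46030 = 45971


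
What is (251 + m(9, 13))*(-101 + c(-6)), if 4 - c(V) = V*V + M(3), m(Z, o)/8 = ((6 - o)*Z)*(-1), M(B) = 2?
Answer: -101925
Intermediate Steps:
m(Z, o) = -8*Z*(6 - o) (m(Z, o) = 8*(((6 - o)*Z)*(-1)) = 8*((Z*(6 - o))*(-1)) = 8*(-Z*(6 - o)) = -8*Z*(6 - o))
c(V) = 2 - V**2 (c(V) = 4 - (V*V + 2) = 4 - (V**2 + 2) = 4 - (2 + V**2) = 4 + (-2 - V**2) = 2 - V**2)
(251 + m(9, 13))*(-101 + c(-6)) = (251 + 8*9*(-6 + 13))*(-101 + (2 - 1*(-6)**2)) = (251 + 8*9*7)*(-101 + (2 - 1*36)) = (251 + 504)*(-101 + (2 - 36)) = 755*(-101 - 34) = 755*(-135) = -101925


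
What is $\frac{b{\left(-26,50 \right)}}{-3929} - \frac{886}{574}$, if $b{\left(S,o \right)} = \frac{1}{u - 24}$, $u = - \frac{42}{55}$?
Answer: $- \frac{2370609229}{1535822526} \approx -1.5435$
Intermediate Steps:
$u = - \frac{42}{55}$ ($u = \left(-42\right) \frac{1}{55} = - \frac{42}{55} \approx -0.76364$)
$b{\left(S,o \right)} = - \frac{55}{1362}$ ($b{\left(S,o \right)} = \frac{1}{- \frac{42}{55} - 24} = \frac{1}{- \frac{1362}{55}} = - \frac{55}{1362}$)
$\frac{b{\left(-26,50 \right)}}{-3929} - \frac{886}{574} = - \frac{55}{1362 \left(-3929\right)} - \frac{886}{574} = \left(- \frac{55}{1362}\right) \left(- \frac{1}{3929}\right) - \frac{443}{287} = \frac{55}{5351298} - \frac{443}{287} = - \frac{2370609229}{1535822526}$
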